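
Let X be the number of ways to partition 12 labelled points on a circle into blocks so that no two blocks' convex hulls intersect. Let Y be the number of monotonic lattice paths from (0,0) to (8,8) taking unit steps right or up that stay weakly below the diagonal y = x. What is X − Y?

Non-crossing partitions of an n-element set are counted by C_n; here n = 12. So X = C_12 = 208012.
Monotone paths in an n×n grid that stay weakly below the diagonal are counted by C_n; here n = 8. So Y = C_8 = 1430.
X − Y = 208012 − 1430 = 206582.

206582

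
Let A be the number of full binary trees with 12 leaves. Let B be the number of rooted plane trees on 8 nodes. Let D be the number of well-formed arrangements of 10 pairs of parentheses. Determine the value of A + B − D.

Full binary trees with 12 leaves have 12−1 = 11 internal nodes, so there are C_11 of them. So A = C_11 = 58786.
A rooted plane tree on 8 nodes has 7 edges, and such trees are counted by C_7. So B = C_7 = 429.
Balanced strings of n pairs of brackets are counted by C_n; here n = 10. So D = C_10 = 16796.
A + B − D = 58786 + 429 − 16796 = 42419.

42419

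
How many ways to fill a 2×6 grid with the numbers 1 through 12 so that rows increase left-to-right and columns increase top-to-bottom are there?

By the hook-length formula (or a Dyck-path bijection), SYT of shape 2×6 number C_6.
C_6 = C(12,6)/7 = 924/7 = 132.

132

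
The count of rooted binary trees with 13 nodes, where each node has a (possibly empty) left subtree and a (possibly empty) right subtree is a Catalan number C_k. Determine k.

There are C_n binary search tree shapes on n keys; with n = 13 that is C_13.

13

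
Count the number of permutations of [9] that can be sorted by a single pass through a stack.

4862

By Knuth's characterisation, the stack-sortable permutations of length 9 are the 231-avoiders, numbering C_9.
C_9 = C_8 · 2(2·8+1)/(8+2) = 1430 · 34/10 = 4862.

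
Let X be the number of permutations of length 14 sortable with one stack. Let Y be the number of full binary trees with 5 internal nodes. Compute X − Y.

Stack-sortable permutations are exactly the 231-avoiding ones, counted by C_n; here n = 14. So X = C_14 = 2674440.
Full binary trees with n internal nodes are counted by C_n; here n = 5. So Y = C_5 = 42.
X − Y = 2674440 − 42 = 2674398.

2674398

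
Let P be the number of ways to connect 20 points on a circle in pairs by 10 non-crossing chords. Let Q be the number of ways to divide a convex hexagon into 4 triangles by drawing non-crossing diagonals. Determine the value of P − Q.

16782

Non-crossing perfect matchings of 2n points on a circle are counted by C_n; with 20 points, n = 10. So P = C_10 = 16796.
Triangulations of a convex m-gon are counted by C_{m−2}; with m = 6 this is C_4. So Q = C_4 = 14.
P − Q = 16796 − 14 = 16782.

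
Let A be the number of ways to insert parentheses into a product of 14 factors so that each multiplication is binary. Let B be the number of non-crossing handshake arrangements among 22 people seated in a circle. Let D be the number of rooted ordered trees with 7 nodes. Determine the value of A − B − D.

683982

Parenthesizations of m factors correspond to full binary trees with m leaves, counted by C_{m−1}; m = 14 gives C_13. So A = C_13 = 742900.
With 22 = 2·11 people, non-crossing handshake pairings are non-crossing perfect matchings on a circle, counted by C_11. So B = C_11 = 58786.
A rooted plane tree on 7 nodes has 6 edges, and such trees are counted by C_6. So D = C_6 = 132.
A − B − D = 742900 − 58786 − 132 = 683982.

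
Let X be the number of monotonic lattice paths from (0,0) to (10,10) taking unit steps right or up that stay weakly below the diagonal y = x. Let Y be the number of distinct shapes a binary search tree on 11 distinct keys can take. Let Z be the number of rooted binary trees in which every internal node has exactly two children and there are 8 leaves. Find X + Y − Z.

75153

Monotone paths in an n×n grid that stay weakly below the diagonal are counted by C_n; here n = 10. So X = C_10 = 16796.
Binary trees (left/right distinguished) on n nodes are counted by C_n; here n = 11. So Y = C_11 = 58786.
Full binary trees with 8 leaves have 8−1 = 7 internal nodes, so there are C_7 of them. So Z = C_7 = 429.
X + Y − Z = 16796 + 58786 − 429 = 75153.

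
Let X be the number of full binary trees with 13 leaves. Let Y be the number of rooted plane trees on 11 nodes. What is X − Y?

191216

A full binary tree with L leaves has L−1 internal nodes and is counted by C_{L−1}; L = 13 gives C_12. So X = C_12 = 208012.
A rooted plane tree on 11 nodes has 10 edges, and such trees are counted by C_10. So Y = C_10 = 16796.
X − Y = 208012 − 16796 = 191216.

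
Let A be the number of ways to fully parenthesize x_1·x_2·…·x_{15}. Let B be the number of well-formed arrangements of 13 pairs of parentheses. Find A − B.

Parenthesizations of m factors correspond to full binary trees with m leaves, counted by C_{m−1}; m = 15 gives C_14. So A = C_14 = 2674440.
Balanced strings of n pairs of brackets are counted by C_n; here n = 13. So B = C_13 = 742900.
A − B = 2674440 − 742900 = 1931540.

1931540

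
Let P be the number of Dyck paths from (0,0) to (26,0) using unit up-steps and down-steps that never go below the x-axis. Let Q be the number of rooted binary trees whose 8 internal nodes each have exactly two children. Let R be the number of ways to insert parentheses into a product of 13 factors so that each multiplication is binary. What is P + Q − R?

Paths of 13 up- and 13 down-steps that never dip below the axis are Dyck paths; their count is C_13. So P = C_13 = 742900.
The number of full binary trees on 8 internal nodes is the Catalan number C_8. So Q = C_8 = 1430.
Bracketing 13 factors into binary products is counted by C_{13−1} = C_12. So R = C_12 = 208012.
P + Q − R = 742900 + 1430 − 208012 = 536318.

536318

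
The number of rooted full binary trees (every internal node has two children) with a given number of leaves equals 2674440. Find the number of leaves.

15

Full binary trees with L leaves are counted by C_{L−1}, and C_14 = 2674440.
So the index is 14, and the number of leaves is 14 + 1 = 15.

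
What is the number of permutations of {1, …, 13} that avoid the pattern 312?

Permutations of [n] avoiding any single length-3 pattern are counted by C_n; here n = 13.
C_13 = C(26,13)/14 = 10400600/14 = 742900.

742900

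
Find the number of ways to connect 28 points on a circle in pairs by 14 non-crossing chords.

2674440

Non-crossing perfect matchings of 2n points on a circle are counted by C_n; with 28 points, n = 14.
C_14 = C(28,14)/15 = 40116600/15 = 2674440.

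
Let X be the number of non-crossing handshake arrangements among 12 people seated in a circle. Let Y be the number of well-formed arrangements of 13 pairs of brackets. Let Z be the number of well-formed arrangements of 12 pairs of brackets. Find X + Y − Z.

Non-crossing handshake pairings of 2n people are counted by C_n; 12 people gives n = 6. So X = C_6 = 132.
Balanced strings of n pairs of brackets are counted by C_n; here n = 13. So Y = C_13 = 742900.
A balanced arrangement of 12 bracket pairs is a Dyck word of semilength 12, so the count is C_12. So Z = C_12 = 208012.
X + Y − Z = 132 + 742900 − 208012 = 535020.

535020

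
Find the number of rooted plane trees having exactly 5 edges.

42

Rooted ordered trees with n edges are counted by C_n; here n = 5.
C_5 = 42.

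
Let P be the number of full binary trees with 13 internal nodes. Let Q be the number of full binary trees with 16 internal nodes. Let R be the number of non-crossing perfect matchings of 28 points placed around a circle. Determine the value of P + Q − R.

Full binary trees with n internal nodes are counted by C_n; here n = 13. So P = C_13 = 742900.
Full binary trees with n internal nodes are counted by C_n; here n = 16. So Q = C_16 = 35357670.
Pairing 28 circle points by 14 non-crossing chords gives C_14 matchings. So R = C_14 = 2674440.
P + Q − R = 742900 + 35357670 − 2674440 = 33426130.

33426130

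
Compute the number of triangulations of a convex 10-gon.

1430

The number of triangulations of a 10-gon is the Catalan number C_8 (index = sides − 2).
C_8 = C(16,8)/9 = 12870/9 = 1430.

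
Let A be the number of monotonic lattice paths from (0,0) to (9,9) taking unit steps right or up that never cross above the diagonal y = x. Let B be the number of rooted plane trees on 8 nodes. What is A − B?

4433

Monotone paths in an n×n grid that stay weakly below the diagonal are counted by C_n; here n = 9. So A = C_9 = 4862.
Rooted ordered (plane) trees on m nodes have m−1 edges and are counted by C_{m−1}; m = 8 gives C_7. So B = C_7 = 429.
A − B = 4862 − 429 = 4433.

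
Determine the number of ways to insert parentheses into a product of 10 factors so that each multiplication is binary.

4862

Parenthesizations of m factors correspond to full binary trees with m leaves, counted by C_{m−1}; m = 10 gives C_9.
C_9 = 4862.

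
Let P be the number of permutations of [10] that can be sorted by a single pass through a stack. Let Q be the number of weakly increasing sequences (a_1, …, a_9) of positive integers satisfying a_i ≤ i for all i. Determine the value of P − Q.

Stack-sortable permutations are exactly the 231-avoiding ones, counted by C_n; here n = 10. So P = C_10 = 16796.
Weakly increasing sequences with a_i ≤ i biject with Dyck paths of semilength 9, so there are C_9. So Q = C_9 = 4862.
P − Q = 16796 − 4862 = 11934.

11934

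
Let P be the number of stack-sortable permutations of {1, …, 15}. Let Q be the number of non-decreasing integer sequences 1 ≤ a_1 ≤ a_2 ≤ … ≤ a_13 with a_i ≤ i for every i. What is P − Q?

By Knuth's characterisation, the stack-sortable permutations of length 15 are the 231-avoiders, numbering C_15. So P = C_15 = 9694845.
Weakly increasing sequences with a_i ≤ i biject with Dyck paths of semilength 13, so there are C_13. So Q = C_13 = 742900.
P − Q = 9694845 − 742900 = 8951945.

8951945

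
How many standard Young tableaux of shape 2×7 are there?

429

Standard Young tableaux of shape 2×n are counted by C_n; here n = 7.
C_7 = C(14,7)/8 = 3432/8 = 429.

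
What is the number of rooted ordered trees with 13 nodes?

208012

Rooted ordered (plane) trees on m nodes have m−1 edges and are counted by C_{m−1}; m = 13 gives C_12.
C_12 = 208012.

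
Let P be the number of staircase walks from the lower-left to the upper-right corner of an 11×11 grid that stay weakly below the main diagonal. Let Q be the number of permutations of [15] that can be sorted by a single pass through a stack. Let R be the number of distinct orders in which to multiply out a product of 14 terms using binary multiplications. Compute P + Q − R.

9010731

Sub-diagonal monotone paths from (0,0) to (11,11) biject with Dyck paths of semilength 11, giving C_11. So P = C_11 = 58786.
Stack-sortable permutations are exactly the 231-avoiding ones, counted by C_n; here n = 15. So Q = C_15 = 9694845.
Ways to associate a product of 14 factors correspond to binary trees on 14 leaves, so the count is C_13. So R = C_13 = 742900.
P + Q − R = 58786 + 9694845 − 742900 = 9010731.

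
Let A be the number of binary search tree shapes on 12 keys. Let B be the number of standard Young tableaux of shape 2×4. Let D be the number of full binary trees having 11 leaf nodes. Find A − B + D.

There are C_n binary search tree shapes on n keys; with n = 12 that is C_12. So A = C_12 = 208012.
By the hook-length formula (or a Dyck-path bijection), SYT of shape 2×4 number C_4. So B = C_4 = 14.
A full binary tree with L leaves has L−1 internal nodes and is counted by C_{L−1}; L = 11 gives C_10. So D = C_10 = 16796.
A − B + D = 208012 − 14 + 16796 = 224794.

224794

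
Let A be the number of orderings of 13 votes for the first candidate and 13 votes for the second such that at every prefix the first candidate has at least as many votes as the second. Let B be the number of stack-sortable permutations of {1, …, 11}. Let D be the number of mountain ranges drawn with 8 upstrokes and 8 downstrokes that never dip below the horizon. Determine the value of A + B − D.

Ballot sequences with n votes each where one side never trails are Dyck words, counted by C_n; here n = 13. So A = C_13 = 742900.
By Knuth's characterisation, the stack-sortable permutations of length 11 are the 231-avoiders, numbering C_11. So B = C_11 = 58786.
Paths of 8 up- and 8 down-steps that never dip below the axis are Dyck paths; their count is C_8. So D = C_8 = 1430.
A + B − D = 742900 + 58786 − 1430 = 800256.

800256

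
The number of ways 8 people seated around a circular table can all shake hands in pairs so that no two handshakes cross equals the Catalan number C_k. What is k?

4

With 8 = 2·4 people, non-crossing handshake pairings are non-crossing perfect matchings on a circle, counted by C_4.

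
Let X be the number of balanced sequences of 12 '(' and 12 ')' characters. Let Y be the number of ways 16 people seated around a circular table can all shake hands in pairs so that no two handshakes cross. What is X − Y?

206582

Balanced strings of n pairs of brackets are counted by C_n; here n = 12. So X = C_12 = 208012.
With 16 = 2·8 people, non-crossing handshake pairings are non-crossing perfect matchings on a circle, counted by C_8. So Y = C_8 = 1430.
X − Y = 208012 − 1430 = 206582.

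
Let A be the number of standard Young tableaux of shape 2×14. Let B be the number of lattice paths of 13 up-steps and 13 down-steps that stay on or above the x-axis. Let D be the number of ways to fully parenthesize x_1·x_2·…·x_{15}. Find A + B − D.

742900

Standard Young tableaux of shape 2×n are counted by C_n; here n = 14. So A = C_14 = 2674440.
A Dyck path with 13 up-steps and 13 down-steps has semilength 13, so there are C_13 of them. So B = C_13 = 742900.
Bracketing 15 factors into binary products is counted by C_{15−1} = C_14. So D = C_14 = 2674440.
A + B − D = 2674440 + 742900 − 2674440 = 742900.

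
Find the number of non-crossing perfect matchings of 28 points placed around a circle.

Pairing 28 circle points by 14 non-crossing chords gives C_14 matchings.
C_14 = 2674440.

2674440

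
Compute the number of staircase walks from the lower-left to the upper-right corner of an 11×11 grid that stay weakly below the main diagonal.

Sub-diagonal monotone paths from (0,0) to (11,11) biject with Dyck paths of semilength 11, giving C_11.
C_11 = C_10 · 2(2·10+1)/(10+2) = 16796 · 42/12 = 58786.

58786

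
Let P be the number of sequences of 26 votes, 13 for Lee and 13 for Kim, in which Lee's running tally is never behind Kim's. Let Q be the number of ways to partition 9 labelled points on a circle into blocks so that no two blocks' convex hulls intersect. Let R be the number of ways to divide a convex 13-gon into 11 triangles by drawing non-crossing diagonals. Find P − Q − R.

Reading a vote for the leader as '(' and for the other as ')' turns such a sequence into a balanced string of 13 pairs, so the count is C_13. So P = C_13 = 742900.
Non-crossing partitions of an n-element set are counted by C_n; here n = 9. So Q = C_9 = 4862.
Triangulations of a convex m-gon are counted by C_{m−2}; with m = 13 this is C_11. So R = C_11 = 58786.
P − Q − R = 742900 − 4862 − 58786 = 679252.

679252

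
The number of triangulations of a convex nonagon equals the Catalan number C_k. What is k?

Triangulations of a convex m-gon are counted by C_{m−2}; with m = 9 this is C_7.

7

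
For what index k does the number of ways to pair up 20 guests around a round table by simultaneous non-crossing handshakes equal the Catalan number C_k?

10

Non-crossing handshake pairings of 2n people are counted by C_n; 20 people gives n = 10.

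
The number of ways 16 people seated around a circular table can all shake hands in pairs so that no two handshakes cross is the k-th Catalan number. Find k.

With 16 = 2·8 people, non-crossing handshake pairings are non-crossing perfect matchings on a circle, counted by C_8.

8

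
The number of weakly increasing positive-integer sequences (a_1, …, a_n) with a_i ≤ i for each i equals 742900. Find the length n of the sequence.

Such sub-staircase sequences of length n are counted by C_n. The Catalan number equal to 742900 is C_13.

13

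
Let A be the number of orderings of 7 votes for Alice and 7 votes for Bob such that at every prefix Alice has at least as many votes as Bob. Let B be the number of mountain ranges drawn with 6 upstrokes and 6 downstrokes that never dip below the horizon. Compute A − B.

297

Reading a vote for the leader as '(' and for the other as ')' turns such a sequence into a balanced string of 7 pairs, so the count is C_7. So A = C_7 = 429.
Paths of 6 up- and 6 down-steps that never dip below the axis are Dyck paths; their count is C_6. So B = C_6 = 132.
A − B = 429 − 132 = 297.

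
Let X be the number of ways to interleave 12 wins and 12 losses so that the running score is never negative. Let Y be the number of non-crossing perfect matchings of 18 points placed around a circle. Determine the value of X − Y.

203150

Reading a vote for the leader as '(' and for the other as ')' turns such a sequence into a balanced string of 12 pairs, so the count is C_12. So X = C_12 = 208012.
Non-crossing perfect matchings of 2n points on a circle are counted by C_n; with 18 points, n = 9. So Y = C_9 = 4862.
X − Y = 208012 − 4862 = 203150.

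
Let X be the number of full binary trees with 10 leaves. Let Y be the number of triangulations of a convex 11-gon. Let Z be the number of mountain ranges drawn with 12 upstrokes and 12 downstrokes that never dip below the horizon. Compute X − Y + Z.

A full binary tree with L leaves has L−1 internal nodes and is counted by C_{L−1}; L = 10 gives C_9. So X = C_9 = 4862.
The number of triangulations of an 11-gon is the Catalan number C_9 (index = sides − 2). So Y = C_9 = 4862.
A Dyck path with 12 up-steps and 12 down-steps has semilength 12, so there are C_12 of them. So Z = C_12 = 208012.
X − Y + Z = 4862 − 4862 + 208012 = 208012.

208012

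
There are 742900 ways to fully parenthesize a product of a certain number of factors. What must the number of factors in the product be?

Parenthesizations of m factors are counted by C_{m−1}. The Catalan number equal to 742900 is C_13.
So the index is 13, and the number of factors is 13 + 1 = 14.

14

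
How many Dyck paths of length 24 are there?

208012

Paths of 12 up- and 12 down-steps that never dip below the axis are Dyck paths; their count is C_12.
C_12 = C(24,12)/13 = 2704156/13 = 208012.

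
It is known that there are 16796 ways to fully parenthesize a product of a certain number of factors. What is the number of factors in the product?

11

Parenthesizations of m factors are counted by C_{m−1}. The Catalan number equal to 16796 is C_10.
So the index is 10, and the number of factors is 10 + 1 = 11.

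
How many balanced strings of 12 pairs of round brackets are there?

208012

Balanced strings of n pairs of brackets are counted by C_n; here n = 12.
C_12 = 208012.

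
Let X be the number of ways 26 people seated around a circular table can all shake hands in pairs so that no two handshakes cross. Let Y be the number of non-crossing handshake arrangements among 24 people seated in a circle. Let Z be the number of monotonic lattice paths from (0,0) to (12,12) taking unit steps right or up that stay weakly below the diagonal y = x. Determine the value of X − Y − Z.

Non-crossing handshake pairings of 2n people are counted by C_n; 26 people gives n = 13. So X = C_13 = 742900.
With 24 = 2·12 people, non-crossing handshake pairings are non-crossing perfect matchings on a circle, counted by C_12. So Y = C_12 = 208012.
Sub-diagonal monotone paths from (0,0) to (12,12) biject with Dyck paths of semilength 12, giving C_12. So Z = C_12 = 208012.
X − Y − Z = 742900 − 208012 − 208012 = 326876.

326876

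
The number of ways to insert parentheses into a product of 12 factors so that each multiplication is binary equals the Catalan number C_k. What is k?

11

Ways to associate a product of 12 factors correspond to binary trees on 12 leaves, so the count is C_11.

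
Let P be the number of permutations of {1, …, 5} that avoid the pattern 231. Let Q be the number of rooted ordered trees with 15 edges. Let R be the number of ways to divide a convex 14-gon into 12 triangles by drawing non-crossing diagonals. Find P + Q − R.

Permutations of [n] avoiding any single length-3 pattern are counted by C_n; here n = 5. So P = C_5 = 42.
A rooted plane tree with 15 edges has 16 nodes, and the count is C_15. So Q = C_15 = 9694845.
A convex 14-gon is triangulated into 12 triangles, and the number of such triangulations is the Catalan number C_{14−2} = C_12. So R = C_12 = 208012.
P + Q − R = 42 + 9694845 − 208012 = 9486875.

9486875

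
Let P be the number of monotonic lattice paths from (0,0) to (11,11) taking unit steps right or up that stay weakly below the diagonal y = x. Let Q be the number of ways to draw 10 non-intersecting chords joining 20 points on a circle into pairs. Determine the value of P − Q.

Monotone paths in an n×n grid that stay weakly below the diagonal are counted by C_n; here n = 11. So P = C_11 = 58786.
Pairing 20 circle points by 10 non-crossing chords gives C_10 matchings. So Q = C_10 = 16796.
P − Q = 58786 − 16796 = 41990.

41990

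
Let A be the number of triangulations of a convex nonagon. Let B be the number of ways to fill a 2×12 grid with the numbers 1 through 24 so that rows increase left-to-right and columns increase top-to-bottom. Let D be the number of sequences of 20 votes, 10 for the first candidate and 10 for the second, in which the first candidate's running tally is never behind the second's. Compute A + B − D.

191645

Triangulations of a convex m-gon are counted by C_{m−2}; with m = 9 this is C_7. So A = C_7 = 429.
Standard Young tableaux of shape 2×n are counted by C_n; here n = 12. So B = C_12 = 208012.
Ballot sequences with n votes each where one side never trails are Dyck words, counted by C_n; here n = 10. So D = C_10 = 16796.
A + B − D = 429 + 208012 − 16796 = 191645.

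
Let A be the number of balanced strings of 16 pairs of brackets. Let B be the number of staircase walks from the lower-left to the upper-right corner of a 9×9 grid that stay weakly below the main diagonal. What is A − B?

With 16 pairs the number of balanced bracket strings is the Catalan number C_16. So A = C_16 = 35357670.
Sub-diagonal monotone paths from (0,0) to (9,9) biject with Dyck paths of semilength 9, giving C_9. So B = C_9 = 4862.
A − B = 35357670 − 4862 = 35352808.

35352808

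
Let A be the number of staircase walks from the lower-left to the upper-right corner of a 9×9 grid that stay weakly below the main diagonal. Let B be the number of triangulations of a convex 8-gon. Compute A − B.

4730

Monotone paths in an n×n grid that stay weakly below the diagonal are counted by C_n; here n = 9. So A = C_9 = 4862.
The number of triangulations of an 8-gon is the Catalan number C_6 (index = sides − 2). So B = C_6 = 132.
A − B = 4862 − 132 = 4730.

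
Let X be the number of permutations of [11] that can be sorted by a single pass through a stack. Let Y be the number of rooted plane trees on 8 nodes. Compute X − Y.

58357

By Knuth's characterisation, the stack-sortable permutations of length 11 are the 231-avoiders, numbering C_11. So X = C_11 = 58786.
Rooted ordered (plane) trees on m nodes have m−1 edges and are counted by C_{m−1}; m = 8 gives C_7. So Y = C_7 = 429.
X − Y = 58786 − 429 = 58357.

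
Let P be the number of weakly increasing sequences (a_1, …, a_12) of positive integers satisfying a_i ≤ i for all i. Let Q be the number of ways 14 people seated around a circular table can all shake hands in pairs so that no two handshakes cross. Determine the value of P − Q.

207583

Weakly increasing sequences with a_i ≤ i biject with Dyck paths of semilength 12, so there are C_12. So P = C_12 = 208012.
With 14 = 2·7 people, non-crossing handshake pairings are non-crossing perfect matchings on a circle, counted by C_7. So Q = C_7 = 429.
P − Q = 208012 − 429 = 207583.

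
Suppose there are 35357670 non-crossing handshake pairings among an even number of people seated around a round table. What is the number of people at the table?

Non-crossing handshake pairings of 2n people are counted by C_n, and C_16 = 35357670.
So n = 16, and there are 2n = 32 people.

32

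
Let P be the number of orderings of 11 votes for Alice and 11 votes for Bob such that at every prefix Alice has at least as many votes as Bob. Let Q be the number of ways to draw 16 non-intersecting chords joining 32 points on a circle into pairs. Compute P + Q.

35416456

Reading a vote for the leader as '(' and for the other as ')' turns such a sequence into a balanced string of 11 pairs, so the count is C_11. So P = C_11 = 58786.
Pairing 32 circle points by 16 non-crossing chords gives C_16 matchings. So Q = C_16 = 35357670.
P + Q = 58786 + 35357670 = 35416456.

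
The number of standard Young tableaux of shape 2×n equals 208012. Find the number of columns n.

12

Standard Young tableaux of shape 2×n are counted by C_n. Since C_12 = 208012, the index is 12.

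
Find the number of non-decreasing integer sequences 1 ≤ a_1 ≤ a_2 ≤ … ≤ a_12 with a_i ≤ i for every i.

208012

Such sub-staircase sequences of length n are counted by C_n; here n = 12.
C_12 = C(24,12)/13 = 2704156/13 = 208012.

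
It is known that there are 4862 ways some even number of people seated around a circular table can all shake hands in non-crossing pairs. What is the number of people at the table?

18

Non-crossing handshake pairings of 2n people are counted by C_n. Since C_9 = 4862, the index is 9.
So n = 9, and there are 2n = 18 people.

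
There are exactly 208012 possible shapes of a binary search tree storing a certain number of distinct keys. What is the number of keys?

Binary search tree shapes on n keys are counted by C_n; 208012 = C_12.

12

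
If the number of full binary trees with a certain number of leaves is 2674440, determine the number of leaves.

Full binary trees with L leaves are counted by C_{L−1}. Since C_14 = 2674440, the index is 14.
So the index is 14, and the number of leaves is 14 + 1 = 15.

15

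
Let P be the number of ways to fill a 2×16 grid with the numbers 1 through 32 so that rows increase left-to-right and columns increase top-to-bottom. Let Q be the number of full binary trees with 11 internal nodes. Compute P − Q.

By the hook-length formula (or a Dyck-path bijection), SYT of shape 2×16 number C_16. So P = C_16 = 35357670.
Full binary trees with n internal nodes are counted by C_n; here n = 11. So Q = C_11 = 58786.
P − Q = 35357670 − 58786 = 35298884.

35298884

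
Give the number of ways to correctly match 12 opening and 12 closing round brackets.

208012

Balanced strings of n pairs of brackets are counted by C_n; here n = 12.
C_12 = C(24,12)/13 = 2704156/13 = 208012.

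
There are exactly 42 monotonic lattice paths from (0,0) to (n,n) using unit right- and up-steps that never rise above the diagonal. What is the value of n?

5

Such diagonal-avoiding paths in an n×n grid are counted by C_n, and C_5 = 42.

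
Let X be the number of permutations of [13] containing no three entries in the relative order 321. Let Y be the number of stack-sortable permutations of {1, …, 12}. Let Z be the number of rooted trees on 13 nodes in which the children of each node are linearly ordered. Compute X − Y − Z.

326876

Permutations of [n] avoiding any single length-3 pattern are counted by C_n; here n = 13. So X = C_13 = 742900.
By Knuth's characterisation, the stack-sortable permutations of length 12 are the 231-avoiders, numbering C_12. So Y = C_12 = 208012.
Rooted ordered (plane) trees on m nodes have m−1 edges and are counted by C_{m−1}; m = 13 gives C_12. So Z = C_12 = 208012.
X − Y − Z = 742900 − 208012 − 208012 = 326876.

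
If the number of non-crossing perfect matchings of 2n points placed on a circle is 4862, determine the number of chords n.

9

Non-crossing pairings of 2n points on a circle are counted by C_n. Since C_9 = 4862, the index is 9.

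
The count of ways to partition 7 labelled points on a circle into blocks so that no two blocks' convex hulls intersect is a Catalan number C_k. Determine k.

7

The non-crossing partitions of [7] form a lattice of size C_7.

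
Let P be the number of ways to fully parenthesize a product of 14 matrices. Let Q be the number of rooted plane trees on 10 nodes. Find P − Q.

738038

Parenthesizations of m factors correspond to full binary trees with m leaves, counted by C_{m−1}; m = 14 gives C_13. So P = C_13 = 742900.
A rooted plane tree on 10 nodes has 9 edges, and such trees are counted by C_9. So Q = C_9 = 4862.
P − Q = 742900 − 4862 = 738038.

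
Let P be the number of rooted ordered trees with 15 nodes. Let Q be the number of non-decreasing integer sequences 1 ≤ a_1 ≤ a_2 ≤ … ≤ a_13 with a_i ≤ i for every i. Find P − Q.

Rooted ordered (plane) trees on m nodes have m−1 edges and are counted by C_{m−1}; m = 15 gives C_14. So P = C_14 = 2674440.
Such sub-staircase sequences of length n are counted by C_n; here n = 13. So Q = C_13 = 742900.
P − Q = 2674440 − 742900 = 1931540.

1931540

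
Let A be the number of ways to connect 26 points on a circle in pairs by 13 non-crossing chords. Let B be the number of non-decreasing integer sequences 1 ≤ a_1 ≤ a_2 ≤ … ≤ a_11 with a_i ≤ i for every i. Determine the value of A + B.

801686

Pairing 26 circle points by 13 non-crossing chords gives C_13 matchings. So A = C_13 = 742900.
Weakly increasing sequences with a_i ≤ i biject with Dyck paths of semilength 11, so there are C_11. So B = C_11 = 58786.
A + B = 742900 + 58786 = 801686.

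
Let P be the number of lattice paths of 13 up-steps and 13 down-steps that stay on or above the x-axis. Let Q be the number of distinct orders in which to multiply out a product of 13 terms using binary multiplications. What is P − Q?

A Dyck path with 13 up-steps and 13 down-steps has semilength 13, so there are C_13 of them. So P = C_13 = 742900.
Bracketing 13 factors into binary products is counted by C_{13−1} = C_12. So Q = C_12 = 208012.
P − Q = 742900 − 208012 = 534888.

534888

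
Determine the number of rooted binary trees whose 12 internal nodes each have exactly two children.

208012

The number of full binary trees on 12 internal nodes is the Catalan number C_12.
C_12 = C(24,12)/13 = 2704156/13 = 208012.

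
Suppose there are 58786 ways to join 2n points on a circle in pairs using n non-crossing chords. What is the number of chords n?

Non-crossing pairings of 2n points on a circle are counted by C_n. Since C_11 = 58786, the index is 11.

11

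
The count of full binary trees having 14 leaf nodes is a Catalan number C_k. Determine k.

Full binary trees with 14 leaves have 14−1 = 13 internal nodes, so there are C_13 of them.

13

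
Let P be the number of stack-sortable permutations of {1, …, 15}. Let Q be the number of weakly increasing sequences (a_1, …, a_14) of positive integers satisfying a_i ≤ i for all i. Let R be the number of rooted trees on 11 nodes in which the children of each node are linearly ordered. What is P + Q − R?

By Knuth's characterisation, the stack-sortable permutations of length 15 are the 231-avoiders, numbering C_15. So P = C_15 = 9694845.
Such sub-staircase sequences of length n are counted by C_n; here n = 14. So Q = C_14 = 2674440.
A rooted plane tree on 11 nodes has 10 edges, and such trees are counted by C_10. So R = C_10 = 16796.
P + Q − R = 9694845 + 2674440 − 16796 = 12352489.

12352489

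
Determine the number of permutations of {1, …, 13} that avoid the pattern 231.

742900

For any fixed pattern of length 3, the pattern-avoiding permutations of [13] number C_13.
C_13 = C_12 · 2(2·12+1)/(12+2) = 208012 · 50/14 = 742900.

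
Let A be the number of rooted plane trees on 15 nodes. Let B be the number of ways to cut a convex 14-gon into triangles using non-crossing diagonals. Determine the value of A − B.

A rooted plane tree on 15 nodes has 14 edges, and such trees are counted by C_14. So A = C_14 = 2674440.
A convex 14-gon is triangulated into 12 triangles, and the number of such triangulations is the Catalan number C_{14−2} = C_12. So B = C_12 = 208012.
A − B = 2674440 − 208012 = 2466428.

2466428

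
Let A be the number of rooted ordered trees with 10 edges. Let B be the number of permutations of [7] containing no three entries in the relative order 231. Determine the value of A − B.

Rooted ordered trees with n edges are counted by C_n; here n = 10. So A = C_10 = 16796.
Permutations of [n] avoiding any single length-3 pattern are counted by C_n; here n = 7. So B = C_7 = 429.
A − B = 16796 − 429 = 16367.

16367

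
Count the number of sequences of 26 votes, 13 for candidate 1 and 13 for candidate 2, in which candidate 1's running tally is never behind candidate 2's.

742900

Reading a vote for the leader as '(' and for the other as ')' turns such a sequence into a balanced string of 13 pairs, so the count is C_13.
C_13 = C(26,13)/14 = 10400600/14 = 742900.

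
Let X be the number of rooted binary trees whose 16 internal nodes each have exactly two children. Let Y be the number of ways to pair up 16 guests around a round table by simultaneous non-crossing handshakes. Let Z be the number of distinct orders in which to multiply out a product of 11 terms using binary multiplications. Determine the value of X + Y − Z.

The number of full binary trees on 16 internal nodes is the Catalan number C_16. So X = C_16 = 35357670.
With 16 = 2·8 people, non-crossing handshake pairings are non-crossing perfect matchings on a circle, counted by C_8. So Y = C_8 = 1430.
Bracketing 11 factors into binary products is counted by C_{11−1} = C_10. So Z = C_10 = 16796.
X + Y − Z = 35357670 + 1430 − 16796 = 35342304.

35342304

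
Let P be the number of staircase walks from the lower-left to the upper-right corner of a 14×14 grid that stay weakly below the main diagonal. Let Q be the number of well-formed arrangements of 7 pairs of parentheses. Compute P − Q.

2674011

Sub-diagonal monotone paths from (0,0) to (14,14) biject with Dyck paths of semilength 14, giving C_14. So P = C_14 = 2674440.
With 7 pairs the number of balanced bracket strings is the Catalan number C_7. So Q = C_7 = 429.
P − Q = 2674440 − 429 = 2674011.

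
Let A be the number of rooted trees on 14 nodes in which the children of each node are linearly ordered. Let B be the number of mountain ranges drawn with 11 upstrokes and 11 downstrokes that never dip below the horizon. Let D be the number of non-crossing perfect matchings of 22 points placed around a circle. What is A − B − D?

Rooted ordered (plane) trees on m nodes have m−1 edges and are counted by C_{m−1}; m = 14 gives C_13. So A = C_13 = 742900.
A Dyck path with 11 up-steps and 11 down-steps has semilength 11, so there are C_11 of them. So B = C_11 = 58786.
Non-crossing perfect matchings of 2n points on a circle are counted by C_n; with 22 points, n = 11. So D = C_11 = 58786.
A − B − D = 742900 − 58786 − 58786 = 625328.

625328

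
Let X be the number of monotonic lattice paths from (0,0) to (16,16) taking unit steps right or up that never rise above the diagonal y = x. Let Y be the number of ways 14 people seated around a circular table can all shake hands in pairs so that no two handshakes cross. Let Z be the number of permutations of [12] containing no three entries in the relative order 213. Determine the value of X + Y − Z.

35150087

Sub-diagonal monotone paths from (0,0) to (16,16) biject with Dyck paths of semilength 16, giving C_16. So X = C_16 = 35357670.
Non-crossing handshake pairings of 2n people are counted by C_n; 14 people gives n = 7. So Y = C_7 = 429.
Permutations of [n] avoiding any single length-3 pattern are counted by C_n; here n = 12. So Z = C_12 = 208012.
X + Y − Z = 35357670 + 429 − 208012 = 35150087.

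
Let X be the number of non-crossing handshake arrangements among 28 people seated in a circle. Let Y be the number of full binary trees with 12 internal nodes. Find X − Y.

2466428

Non-crossing handshake pairings of 2n people are counted by C_n; 28 people gives n = 14. So X = C_14 = 2674440.
The number of full binary trees on 12 internal nodes is the Catalan number C_12. So Y = C_12 = 208012.
X − Y = 2674440 − 208012 = 2466428.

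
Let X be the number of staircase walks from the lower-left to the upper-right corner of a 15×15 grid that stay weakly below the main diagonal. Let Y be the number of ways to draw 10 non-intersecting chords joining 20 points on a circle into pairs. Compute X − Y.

9678049

Sub-diagonal monotone paths from (0,0) to (15,15) biject with Dyck paths of semilength 15, giving C_15. So X = C_15 = 9694845.
Non-crossing perfect matchings of 2n points on a circle are counted by C_n; with 20 points, n = 10. So Y = C_10 = 16796.
X − Y = 9694845 − 16796 = 9678049.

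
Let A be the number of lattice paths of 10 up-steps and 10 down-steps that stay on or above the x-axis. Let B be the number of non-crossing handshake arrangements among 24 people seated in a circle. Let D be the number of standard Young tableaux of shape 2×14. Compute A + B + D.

Dyck paths of semilength n (length 2n) are counted by C_n; here n = 10. So A = C_10 = 16796.
With 24 = 2·12 people, non-crossing handshake pairings are non-crossing perfect matchings on a circle, counted by C_12. So B = C_12 = 208012.
By the hook-length formula (or a Dyck-path bijection), SYT of shape 2×14 number C_14. So D = C_14 = 2674440.
A + B + D = 16796 + 208012 + 2674440 = 2899248.

2899248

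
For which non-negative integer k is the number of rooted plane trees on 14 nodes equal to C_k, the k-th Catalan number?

Rooted ordered (plane) trees on m nodes have m−1 edges and are counted by C_{m−1}; m = 14 gives C_13.

13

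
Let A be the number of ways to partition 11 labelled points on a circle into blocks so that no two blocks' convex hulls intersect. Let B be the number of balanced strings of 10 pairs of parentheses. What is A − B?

41990

Non-crossing partitions of an n-element set are counted by C_n; here n = 11. So A = C_11 = 58786.
Balanced strings of n pairs of brackets are counted by C_n; here n = 10. So B = C_10 = 16796.
A − B = 58786 − 16796 = 41990.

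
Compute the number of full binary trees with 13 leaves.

A full binary tree with L leaves has L−1 internal nodes and is counted by C_{L−1}; L = 13 gives C_12.
C_12 = C(24,12)/13 = 2704156/13 = 208012.

208012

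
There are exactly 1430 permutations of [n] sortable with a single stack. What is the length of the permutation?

8

Stack-sortable permutations of [n] are counted by C_n, and C_8 = 1430.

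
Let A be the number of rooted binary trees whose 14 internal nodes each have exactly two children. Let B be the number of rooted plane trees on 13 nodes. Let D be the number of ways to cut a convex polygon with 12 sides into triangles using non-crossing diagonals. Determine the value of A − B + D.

2483224

Full binary trees with n internal nodes are counted by C_n; here n = 14. So A = C_14 = 2674440.
A rooted plane tree on 13 nodes has 12 edges, and such trees are counted by C_12. So B = C_12 = 208012.
Triangulations of a convex m-gon are counted by C_{m−2}; with m = 12 this is C_10. So D = C_10 = 16796.
A − B + D = 2674440 − 208012 + 16796 = 2483224.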